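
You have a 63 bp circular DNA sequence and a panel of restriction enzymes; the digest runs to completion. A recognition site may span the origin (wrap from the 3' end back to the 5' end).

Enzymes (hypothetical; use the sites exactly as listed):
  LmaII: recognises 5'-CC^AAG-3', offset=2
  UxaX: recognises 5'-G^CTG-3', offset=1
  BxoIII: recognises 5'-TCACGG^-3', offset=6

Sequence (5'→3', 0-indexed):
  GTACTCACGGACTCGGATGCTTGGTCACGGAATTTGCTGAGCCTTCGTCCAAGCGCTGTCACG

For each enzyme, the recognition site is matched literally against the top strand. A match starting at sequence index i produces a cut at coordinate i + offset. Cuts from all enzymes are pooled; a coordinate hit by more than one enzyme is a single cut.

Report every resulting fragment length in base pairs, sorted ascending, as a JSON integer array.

Site scan:
  LmaII CCAAG/2: at [48] ⇒ [50]
  UxaX GCTG/1: at [35, 54] ⇒ [36, 55]
  BxoIII TCACGG/6: at [4, 24, 58] ⇒ [1, 10, 30]

Pooled cuts: [1, 10, 30, 36, 50, 55]

Fragments:
  1→10: 9 bp
  10→30: 20 bp
  30→36: 6 bp
  36→50: 14 bp
  50→55: 5 bp
  55→1 (wrap): 63-55+1 = 9 bp

[5,6,9,9,14,20]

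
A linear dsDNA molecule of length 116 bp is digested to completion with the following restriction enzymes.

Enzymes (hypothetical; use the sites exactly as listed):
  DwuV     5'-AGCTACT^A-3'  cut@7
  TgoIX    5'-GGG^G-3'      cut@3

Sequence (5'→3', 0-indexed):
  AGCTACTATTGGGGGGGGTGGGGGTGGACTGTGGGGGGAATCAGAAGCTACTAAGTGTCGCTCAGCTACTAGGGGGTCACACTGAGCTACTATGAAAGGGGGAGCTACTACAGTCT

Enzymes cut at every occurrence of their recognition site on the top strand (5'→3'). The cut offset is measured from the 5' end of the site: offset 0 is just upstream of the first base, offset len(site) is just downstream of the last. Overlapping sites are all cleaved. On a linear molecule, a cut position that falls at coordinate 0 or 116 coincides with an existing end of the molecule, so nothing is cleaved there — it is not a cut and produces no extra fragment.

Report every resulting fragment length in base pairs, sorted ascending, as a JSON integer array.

Site scan:
  DwuV (AGCTACTA, off=7): starts [0, 45, 63, 84, 102] → cuts [7, 52, 70, 91, 109]
  TgoIX (GGGG, off=3): starts [10, 11, 12, 13, 14, 19, 20, 32, 33, 34, 71, 72, 97, 98] → cuts [13, 14, 15, 16, 17, 22, 23, 35, 36, 37, 74, 75, 100, 101]

Pooled cuts: [7, 13, 14, 15, 16, 17, 22, 23, 35, 36, 37, 52, 70, 74, 75, 91, 100, 101, 109]

Fragment lengths:
  [0,7): 7 bp
  [7,13): 6 bp
  [13,14): 1 bp
  [14,15): 1 bp
  [15,16): 1 bp
  [16,17): 1 bp
  [17,22): 5 bp
  [22,23): 1 bp
  [23,35): 12 bp
  [35,36): 1 bp
  [36,37): 1 bp
  [37,52): 15 bp
  [52,70): 18 bp
  [70,74): 4 bp
  [74,75): 1 bp
  [75,91): 16 bp
  [91,100): 9 bp
  [100,101): 1 bp
  [101,109): 8 bp
  [109,116): 7 bp

[1,1,1,1,1,1,1,1,1,4,5,6,7,7,8,9,12,15,16,18]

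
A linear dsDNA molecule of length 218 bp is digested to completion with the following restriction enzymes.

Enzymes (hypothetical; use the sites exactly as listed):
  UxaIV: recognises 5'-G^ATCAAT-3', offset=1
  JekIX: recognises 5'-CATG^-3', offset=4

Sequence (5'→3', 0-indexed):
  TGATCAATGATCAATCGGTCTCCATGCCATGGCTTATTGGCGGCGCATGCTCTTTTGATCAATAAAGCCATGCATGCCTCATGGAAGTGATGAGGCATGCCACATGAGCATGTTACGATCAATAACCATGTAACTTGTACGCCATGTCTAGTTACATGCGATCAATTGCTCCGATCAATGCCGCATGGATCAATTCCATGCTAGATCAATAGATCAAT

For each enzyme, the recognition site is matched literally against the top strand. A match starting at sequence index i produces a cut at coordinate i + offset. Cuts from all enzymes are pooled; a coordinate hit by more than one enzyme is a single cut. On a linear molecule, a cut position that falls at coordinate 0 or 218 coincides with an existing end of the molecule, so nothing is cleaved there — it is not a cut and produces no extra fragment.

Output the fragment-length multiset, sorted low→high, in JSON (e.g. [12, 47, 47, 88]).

[1,2,2,4,4,5,5,6,6,7,7,7,8,8,12,12,13,13,14,15,16,16,17,18]

Scan for sites:
  UxaIV (GATCAAT, off=1): starts [1, 8, 56, 116, 159, 172, 187, 203, 211] → cuts [2, 9, 57, 117, 160, 173, 188, 204, 212]
  JekIX (CATG, off=4): starts [22, 27, 45, 68, 72, 79, 95, 102, 108, 126, 142, 154, 183, 196] → cuts [26, 31, 49, 72, 76, 83, 99, 106, 112, 130, 146, 158, 187, 200]

Pooled cuts: [2, 9, 26, 31, 49, 57, 72, 76, 83, 99, 106, 112, 117, 130, 146, 158, 160, 173, 187, 188, 200, 204, 212]

Fragments:
  [0,2): 2 bp
  [2,9): 7 bp
  [9,26): 17 bp
  [26,31): 5 bp
  [31,49): 18 bp
  [49,57): 8 bp
  [57,72): 15 bp
  [72,76): 4 bp
  [76,83): 7 bp
  [83,99): 16 bp
  [99,106): 7 bp
  [106,112): 6 bp
  [112,117): 5 bp
  [117,130): 13 bp
  [130,146): 16 bp
  [146,158): 12 bp
  [158,160): 2 bp
  [160,173): 13 bp
  [173,187): 14 bp
  [187,188): 1 bp
  [188,200): 12 bp
  [200,204): 4 bp
  [204,212): 8 bp
  [212,218): 6 bp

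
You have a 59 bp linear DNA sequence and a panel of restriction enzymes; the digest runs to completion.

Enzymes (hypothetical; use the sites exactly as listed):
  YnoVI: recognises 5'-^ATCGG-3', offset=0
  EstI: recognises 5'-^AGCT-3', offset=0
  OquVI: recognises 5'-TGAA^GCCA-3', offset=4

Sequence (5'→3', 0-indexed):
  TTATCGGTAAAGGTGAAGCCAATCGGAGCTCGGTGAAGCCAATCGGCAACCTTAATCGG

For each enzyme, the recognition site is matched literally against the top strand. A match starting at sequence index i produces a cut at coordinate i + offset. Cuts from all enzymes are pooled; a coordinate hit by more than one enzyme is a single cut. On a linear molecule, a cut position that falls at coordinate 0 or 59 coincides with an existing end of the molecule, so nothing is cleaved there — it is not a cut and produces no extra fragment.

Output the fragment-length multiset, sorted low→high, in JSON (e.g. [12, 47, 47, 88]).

Per-enzyme occurrences:
  YnoVI ATCGG/0: at [2, 21, 41, 54] ⇒ [2, 21, 41, 54]
  EstI AGCT/0: at [26] ⇒ [26]
  OquVI TGAAGCCA/4: at [13, 33] ⇒ [17, 37]

All cut coordinates (distinct, sorted): [2, 17, 21, 26, 37, 41, 54]

Fragments:
  [0,2): 2 bp
  [2,17): 15 bp
  [17,21): 4 bp
  [21,26): 5 bp
  [26,37): 11 bp
  [37,41): 4 bp
  [41,54): 13 bp
  [54,59): 5 bp

[2,4,4,5,5,11,13,15]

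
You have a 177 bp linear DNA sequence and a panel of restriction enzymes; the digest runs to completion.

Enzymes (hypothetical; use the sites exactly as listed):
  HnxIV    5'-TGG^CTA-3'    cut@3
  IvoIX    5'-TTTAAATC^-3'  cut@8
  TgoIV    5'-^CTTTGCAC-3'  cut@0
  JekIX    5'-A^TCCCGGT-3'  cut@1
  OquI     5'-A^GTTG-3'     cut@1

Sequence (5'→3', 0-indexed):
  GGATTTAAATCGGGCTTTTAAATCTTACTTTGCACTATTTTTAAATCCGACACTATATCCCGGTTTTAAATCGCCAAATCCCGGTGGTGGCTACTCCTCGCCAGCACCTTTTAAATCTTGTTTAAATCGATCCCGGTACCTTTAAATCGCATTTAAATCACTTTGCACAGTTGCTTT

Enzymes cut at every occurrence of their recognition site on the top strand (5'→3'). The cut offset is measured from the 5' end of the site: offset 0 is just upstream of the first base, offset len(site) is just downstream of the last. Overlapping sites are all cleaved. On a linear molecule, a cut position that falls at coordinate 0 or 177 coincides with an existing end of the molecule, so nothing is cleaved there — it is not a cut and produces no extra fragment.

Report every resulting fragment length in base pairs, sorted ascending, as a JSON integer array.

Site scan:
  HnxIV TGGCTA/3: at [87] ⇒ [90]
  IvoIX TTTAAATC/8: at [3, 16, 39, 64, 109, 120, 140, 151] ⇒ [11, 24, 47, 72, 117, 128, 148, 159]
  TgoIV CTTTGCAC/0: at [27, 160] ⇒ [27, 160]
  JekIX ATCCCGGT/1: at [56, 77, 129] ⇒ [57, 78, 130]
  OquI AGTTG/1: at [168] ⇒ [169]

All cut coordinates (distinct, sorted): [11, 24, 27, 47, 57, 72, 78, 90, 117, 128, 130, 148, 159, 160, 169]

Fragments:
  [0,11): 11 bp
  [11,24): 13 bp
  [24,27): 3 bp
  [27,47): 20 bp
  [47,57): 10 bp
  [57,72): 15 bp
  [72,78): 6 bp
  [78,90): 12 bp
  [90,117): 27 bp
  [117,128): 11 bp
  [128,130): 2 bp
  [130,148): 18 bp
  [148,159): 11 bp
  [159,160): 1 bp
  [160,169): 9 bp
  [169,177): 8 bp

[1,2,3,6,8,9,10,11,11,11,12,13,15,18,20,27]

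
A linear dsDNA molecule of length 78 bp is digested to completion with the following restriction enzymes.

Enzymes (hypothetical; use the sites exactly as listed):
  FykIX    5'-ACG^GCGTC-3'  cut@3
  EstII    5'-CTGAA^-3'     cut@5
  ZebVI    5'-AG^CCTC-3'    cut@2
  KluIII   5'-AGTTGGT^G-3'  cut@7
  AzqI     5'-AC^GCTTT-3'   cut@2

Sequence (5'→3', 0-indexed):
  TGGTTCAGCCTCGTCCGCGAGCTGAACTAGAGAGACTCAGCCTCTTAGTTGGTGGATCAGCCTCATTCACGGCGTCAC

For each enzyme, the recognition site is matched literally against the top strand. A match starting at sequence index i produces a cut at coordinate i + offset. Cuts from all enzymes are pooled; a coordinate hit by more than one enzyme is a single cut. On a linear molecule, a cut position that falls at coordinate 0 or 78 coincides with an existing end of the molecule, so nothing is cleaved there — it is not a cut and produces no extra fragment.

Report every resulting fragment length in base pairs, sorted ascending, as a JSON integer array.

[7,7,8,11,13,14,18]

Per-enzyme occurrences:
  FykIX (ACGGCGTC, off=3): starts [68] → cuts [71]
  EstII (CTGAA, off=5): starts [21] → cuts [26]
  ZebVI (AGCCTC, off=2): starts [6, 38, 58] → cuts [8, 40, 60]
  KluIII (AGTTGGTG, off=7): starts [46] → cuts [53]
  AzqI (ACGCTTT, off=2): no sites

Pooled cuts: [8, 26, 40, 53, 60, 71]

Fragments:
  [0,8): 8 bp
  [8,26): 18 bp
  [26,40): 14 bp
  [40,53): 13 bp
  [53,60): 7 bp
  [60,71): 11 bp
  [71,78): 7 bp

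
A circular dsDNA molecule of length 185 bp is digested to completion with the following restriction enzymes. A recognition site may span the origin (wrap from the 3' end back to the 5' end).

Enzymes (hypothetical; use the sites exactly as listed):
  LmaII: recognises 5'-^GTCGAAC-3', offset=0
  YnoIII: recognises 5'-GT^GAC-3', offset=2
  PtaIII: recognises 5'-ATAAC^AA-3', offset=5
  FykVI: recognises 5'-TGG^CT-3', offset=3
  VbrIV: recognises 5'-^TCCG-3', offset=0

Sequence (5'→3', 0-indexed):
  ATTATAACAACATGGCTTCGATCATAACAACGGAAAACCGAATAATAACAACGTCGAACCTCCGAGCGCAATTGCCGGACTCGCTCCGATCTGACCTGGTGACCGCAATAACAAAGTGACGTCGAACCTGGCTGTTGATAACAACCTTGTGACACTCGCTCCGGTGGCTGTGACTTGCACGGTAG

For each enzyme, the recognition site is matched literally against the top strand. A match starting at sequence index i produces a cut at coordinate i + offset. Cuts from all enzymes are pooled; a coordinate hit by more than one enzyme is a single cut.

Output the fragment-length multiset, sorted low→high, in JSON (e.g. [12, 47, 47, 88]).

[3,3,4,5,7,8,8,8,9,11,11,12,13,16,21,22,24]

Site scan:
  LmaII (GTCGAAC, off=0): starts [52, 120] → cuts [52, 120]
  YnoIII (GTGAC, off=2): starts [98, 115, 148, 169] → cuts [100, 117, 150, 171]
  PtaIII (ATAACAA, off=5): starts [3, 23, 44, 107, 137] → cuts [8, 28, 49, 112, 142]
  FykVI (TGGCT, off=3): starts [12, 128, 164] → cuts [15, 131, 167]
  VbrIV (TCCG, off=0): starts [60, 84, 159] → cuts [60, 84, 159]

All cut coordinates (distinct, sorted): [8, 15, 28, 49, 52, 60, 84, 100, 112, 117, 120, 131, 142, 150, 159, 167, 171]

Fragments:
  8→15: 7 bp
  15→28: 13 bp
  28→49: 21 bp
  49→52: 3 bp
  52→60: 8 bp
  60→84: 24 bp
  84→100: 16 bp
  100→112: 12 bp
  112→117: 5 bp
  117→120: 3 bp
  120→131: 11 bp
  131→142: 11 bp
  142→150: 8 bp
  150→159: 9 bp
  159→167: 8 bp
  167→171: 4 bp
  171→8 (wrap): 185-171+8 = 22 bp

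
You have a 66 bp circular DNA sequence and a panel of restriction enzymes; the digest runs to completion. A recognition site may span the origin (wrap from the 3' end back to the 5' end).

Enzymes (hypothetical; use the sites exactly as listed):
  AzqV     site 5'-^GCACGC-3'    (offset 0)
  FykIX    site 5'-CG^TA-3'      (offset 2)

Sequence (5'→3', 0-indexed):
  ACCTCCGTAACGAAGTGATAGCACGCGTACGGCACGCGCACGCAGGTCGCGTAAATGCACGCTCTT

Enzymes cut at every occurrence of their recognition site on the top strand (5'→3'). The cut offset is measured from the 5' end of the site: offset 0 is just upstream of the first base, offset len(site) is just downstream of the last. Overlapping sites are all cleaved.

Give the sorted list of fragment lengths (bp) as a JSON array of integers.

Site scan:
  AzqV GCACGC/0: at [20, 31, 37, 56] ⇒ [20, 31, 37, 56]
  FykIX CGTA/2: at [5, 25, 49] ⇒ [7, 27, 51]

Pooled cuts: [7, 20, 27, 31, 37, 51, 56]

Fragment lengths:
  7→20: 13 bp
  20→27: 7 bp
  27→31: 4 bp
  31→37: 6 bp
  37→51: 14 bp
  51→56: 5 bp
  56→7 (wrap): 66-56+7 = 17 bp

[4,5,6,7,13,14,17]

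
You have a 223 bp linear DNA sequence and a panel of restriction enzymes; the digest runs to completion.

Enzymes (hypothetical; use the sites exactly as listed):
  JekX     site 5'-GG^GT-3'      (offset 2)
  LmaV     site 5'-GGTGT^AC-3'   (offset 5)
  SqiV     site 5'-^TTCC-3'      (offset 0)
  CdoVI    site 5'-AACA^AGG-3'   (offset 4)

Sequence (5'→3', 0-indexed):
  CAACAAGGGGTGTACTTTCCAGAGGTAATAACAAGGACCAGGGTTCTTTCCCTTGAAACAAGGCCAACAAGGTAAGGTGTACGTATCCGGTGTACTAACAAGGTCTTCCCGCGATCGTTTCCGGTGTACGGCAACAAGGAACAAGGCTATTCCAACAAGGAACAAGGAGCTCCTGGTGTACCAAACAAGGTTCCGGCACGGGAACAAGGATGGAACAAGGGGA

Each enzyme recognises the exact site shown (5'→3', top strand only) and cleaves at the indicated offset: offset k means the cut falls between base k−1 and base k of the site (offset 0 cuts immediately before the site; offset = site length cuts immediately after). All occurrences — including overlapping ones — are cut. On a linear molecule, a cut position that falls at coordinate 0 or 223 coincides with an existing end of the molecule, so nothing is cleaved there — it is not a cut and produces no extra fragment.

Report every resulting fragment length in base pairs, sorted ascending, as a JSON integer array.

[3,3,4,4,5,5,5,6,6,7,7,7,8,8,9,9,9,9,11,11,13,13,13,15,16,17]

Per-enzyme occurrences:
  JekX (GGGT, off=2): starts [7, 40] → cuts [9, 42]
  LmaV (GGTGTAC, off=5): starts [8, 75, 88, 122, 174] → cuts [13, 80, 93, 127, 179]
  SqiV (TTCC, off=0): starts [16, 47, 105, 118, 149, 190] → cuts [16, 47, 105, 118, 149, 190]
  CdoVI (AACAAGG, off=4): starts [1, 29, 56, 65, 96, 132, 139, 153, 160, 183, 202, 213] → cuts [5, 33, 60, 69, 100, 136, 143, 157, 164, 187, 206, 217]

Pooled cuts: [5, 9, 13, 16, 33, 42, 47, 60, 69, 80, 93, 100, 105, 118, 127, 136, 143, 149, 157, 164, 179, 187, 190, 206, 217]

Fragment lengths:
  [0,5): 5 bp
  [5,9): 4 bp
  [9,13): 4 bp
  [13,16): 3 bp
  [16,33): 17 bp
  [33,42): 9 bp
  [42,47): 5 bp
  [47,60): 13 bp
  [60,69): 9 bp
  [69,80): 11 bp
  [80,93): 13 bp
  [93,100): 7 bp
  [100,105): 5 bp
  [105,118): 13 bp
  [118,127): 9 bp
  [127,136): 9 bp
  [136,143): 7 bp
  [143,149): 6 bp
  [149,157): 8 bp
  [157,164): 7 bp
  [164,179): 15 bp
  [179,187): 8 bp
  [187,190): 3 bp
  [190,206): 16 bp
  [206,217): 11 bp
  [217,223): 6 bp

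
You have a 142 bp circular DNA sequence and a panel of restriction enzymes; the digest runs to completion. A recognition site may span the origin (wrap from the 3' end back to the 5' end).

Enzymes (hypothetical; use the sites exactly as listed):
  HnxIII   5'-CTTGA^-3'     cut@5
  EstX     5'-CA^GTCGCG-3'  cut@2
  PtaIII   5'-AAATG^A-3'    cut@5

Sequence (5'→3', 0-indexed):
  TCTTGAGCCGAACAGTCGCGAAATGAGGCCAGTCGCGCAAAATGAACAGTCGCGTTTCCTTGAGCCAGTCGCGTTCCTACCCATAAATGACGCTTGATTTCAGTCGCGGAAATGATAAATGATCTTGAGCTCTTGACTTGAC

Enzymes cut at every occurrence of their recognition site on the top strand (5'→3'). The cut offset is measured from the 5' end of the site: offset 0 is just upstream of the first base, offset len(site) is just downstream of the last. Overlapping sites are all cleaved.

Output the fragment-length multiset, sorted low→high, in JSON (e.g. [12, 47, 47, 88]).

Site scan:
  HnxIII (CTTGA, off=5): starts [1, 58, 92, 123, 131, 136] → cuts [6, 63, 97, 128, 136, 141]
  EstX (CAGTCGCG, off=2): starts [12, 29, 46, 65, 100] → cuts [14, 31, 48, 67, 102]
  PtaIII (AAATGA, off=5): starts [20, 39, 84, 109, 116] → cuts [25, 44, 89, 114, 121]

Pooled cuts: [6, 14, 25, 31, 44, 48, 63, 67, 89, 97, 102, 114, 121, 128, 136, 141]

Fragments:
  6→14: 8 bp
  14→25: 11 bp
  25→31: 6 bp
  31→44: 13 bp
  44→48: 4 bp
  48→63: 15 bp
  63→67: 4 bp
  67→89: 22 bp
  89→97: 8 bp
  97→102: 5 bp
  102→114: 12 bp
  114→121: 7 bp
  121→128: 7 bp
  128→136: 8 bp
  136→141: 5 bp
  141→6 (wrap): 142-141+6 = 7 bp

[4,4,5,5,6,7,7,7,8,8,8,11,12,13,15,22]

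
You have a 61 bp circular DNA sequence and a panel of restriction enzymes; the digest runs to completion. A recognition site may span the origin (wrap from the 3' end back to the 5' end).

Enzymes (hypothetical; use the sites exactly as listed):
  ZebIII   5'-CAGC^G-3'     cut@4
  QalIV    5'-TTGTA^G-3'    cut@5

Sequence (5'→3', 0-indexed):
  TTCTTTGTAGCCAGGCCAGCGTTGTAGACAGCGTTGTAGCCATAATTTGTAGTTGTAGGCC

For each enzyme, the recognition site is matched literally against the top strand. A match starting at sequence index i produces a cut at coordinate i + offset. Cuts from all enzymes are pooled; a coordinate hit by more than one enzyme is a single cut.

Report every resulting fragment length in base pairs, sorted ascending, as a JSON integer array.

Scan for sites:
  ZebIII (CAGCG, off=4): starts [16, 28] → cuts [20, 32]
  QalIV (TTGTAG, off=5): starts [4, 21, 33, 46, 52] → cuts [9, 26, 38, 51, 57]

All cut coordinates (distinct, sorted): [9, 20, 26, 32, 38, 51, 57]

Fragments:
  9→20: 11 bp
  20→26: 6 bp
  26→32: 6 bp
  32→38: 6 bp
  38→51: 13 bp
  51→57: 6 bp
  57→9 (wrap): 61-57+9 = 13 bp

[6,6,6,6,11,13,13]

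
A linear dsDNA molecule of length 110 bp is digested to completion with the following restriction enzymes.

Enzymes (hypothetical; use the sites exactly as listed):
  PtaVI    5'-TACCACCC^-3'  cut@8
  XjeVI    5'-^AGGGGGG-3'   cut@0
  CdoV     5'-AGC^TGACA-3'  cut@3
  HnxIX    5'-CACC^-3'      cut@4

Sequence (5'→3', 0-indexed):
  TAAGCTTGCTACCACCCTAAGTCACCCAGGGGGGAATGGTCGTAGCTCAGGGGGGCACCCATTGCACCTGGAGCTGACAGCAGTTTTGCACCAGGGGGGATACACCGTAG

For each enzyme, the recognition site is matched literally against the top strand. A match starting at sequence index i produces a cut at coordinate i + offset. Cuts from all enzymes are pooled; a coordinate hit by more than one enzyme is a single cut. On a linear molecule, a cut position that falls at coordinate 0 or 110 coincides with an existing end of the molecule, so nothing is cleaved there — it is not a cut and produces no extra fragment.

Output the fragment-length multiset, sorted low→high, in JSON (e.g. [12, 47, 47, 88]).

Site scan:
  PtaVI TACCACCC/8: at [9] ⇒ [17]
  XjeVI AGGGGGG/0: at [27, 48, 92] ⇒ [27, 48, 92]
  CdoV AGCTGACA/3: at [71] ⇒ [74]
  HnxIX CACC/4: at [12, 22, 55, 64, 88, 102] ⇒ [16, 26, 59, 68, 92, 106]

All cut coordinates (distinct, sorted): [16, 17, 26, 27, 48, 59, 68, 74, 92, 106]

Fragment lengths:
  [0,16): 16 bp
  [16,17): 1 bp
  [17,26): 9 bp
  [26,27): 1 bp
  [27,48): 21 bp
  [48,59): 11 bp
  [59,68): 9 bp
  [68,74): 6 bp
  [74,92): 18 bp
  [92,106): 14 bp
  [106,110): 4 bp

[1,1,4,6,9,9,11,14,16,18,21]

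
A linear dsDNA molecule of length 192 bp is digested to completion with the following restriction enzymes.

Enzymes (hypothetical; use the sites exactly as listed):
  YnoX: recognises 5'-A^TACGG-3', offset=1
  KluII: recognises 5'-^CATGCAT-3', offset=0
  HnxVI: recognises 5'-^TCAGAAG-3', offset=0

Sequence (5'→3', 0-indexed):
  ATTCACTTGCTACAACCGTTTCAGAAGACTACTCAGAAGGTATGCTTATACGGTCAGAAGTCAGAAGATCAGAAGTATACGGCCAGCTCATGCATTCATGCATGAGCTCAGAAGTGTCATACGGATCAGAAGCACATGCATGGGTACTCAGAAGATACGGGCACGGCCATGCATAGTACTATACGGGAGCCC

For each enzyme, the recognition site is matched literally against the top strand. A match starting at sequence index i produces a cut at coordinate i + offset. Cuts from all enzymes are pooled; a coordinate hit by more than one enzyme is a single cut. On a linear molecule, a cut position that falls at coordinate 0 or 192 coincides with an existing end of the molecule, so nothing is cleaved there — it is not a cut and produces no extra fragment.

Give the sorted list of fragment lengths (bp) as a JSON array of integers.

Site scan:
  YnoX ATACGG/1: at [47, 76, 118, 154, 180] ⇒ [48, 77, 119, 155, 181]
  KluII CATGCAT/0: at [88, 96, 134, 167] ⇒ [88, 96, 134, 167]
  HnxVI TCAGAAG/0: at [20, 32, 53, 60, 68, 107, 125, 147] ⇒ [20, 32, 53, 60, 68, 107, 125, 147]

All cut coordinates (distinct, sorted): [20, 32, 48, 53, 60, 68, 77, 88, 96, 107, 119, 125, 134, 147, 155, 167, 181]

Fragment lengths:
  [0,20): 20 bp
  [20,32): 12 bp
  [32,48): 16 bp
  [48,53): 5 bp
  [53,60): 7 bp
  [60,68): 8 bp
  [68,77): 9 bp
  [77,88): 11 bp
  [88,96): 8 bp
  [96,107): 11 bp
  [107,119): 12 bp
  [119,125): 6 bp
  [125,134): 9 bp
  [134,147): 13 bp
  [147,155): 8 bp
  [155,167): 12 bp
  [167,181): 14 bp
  [181,192): 11 bp

[5,6,7,8,8,8,9,9,11,11,11,12,12,12,13,14,16,20]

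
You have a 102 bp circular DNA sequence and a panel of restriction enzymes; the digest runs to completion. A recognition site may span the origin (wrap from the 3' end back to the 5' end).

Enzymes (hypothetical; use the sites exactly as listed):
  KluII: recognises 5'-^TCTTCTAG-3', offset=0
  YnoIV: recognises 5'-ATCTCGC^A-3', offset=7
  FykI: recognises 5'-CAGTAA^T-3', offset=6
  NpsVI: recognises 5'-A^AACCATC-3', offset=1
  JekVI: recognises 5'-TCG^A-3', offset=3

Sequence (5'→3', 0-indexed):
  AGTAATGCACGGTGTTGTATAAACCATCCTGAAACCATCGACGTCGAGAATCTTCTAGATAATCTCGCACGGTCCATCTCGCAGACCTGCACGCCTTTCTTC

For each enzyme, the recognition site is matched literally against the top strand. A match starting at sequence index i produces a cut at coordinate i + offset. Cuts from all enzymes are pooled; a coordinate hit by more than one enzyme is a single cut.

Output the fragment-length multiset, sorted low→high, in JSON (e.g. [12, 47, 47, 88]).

Per-enzyme occurrences:
  KluII TCTTCTAG/0: at [50] ⇒ [50]
  YnoIV ATCTCGCA/7: at [61, 75] ⇒ [68, 82]
  FykI CAGTAAT/6: at [101] ⇒ [5]
  NpsVI AAACCATC/1: at [20, 31] ⇒ [21, 32]
  JekVI TCGA/3: at [37, 43] ⇒ [40, 46]

Pooled cuts: [5, 21, 32, 40, 46, 50, 68, 82]

Fragment lengths:
  5→21: 16 bp
  21→32: 11 bp
  32→40: 8 bp
  40→46: 6 bp
  46→50: 4 bp
  50→68: 18 bp
  68→82: 14 bp
  82→5 (wrap): 102-82+5 = 25 bp

[4,6,8,11,14,16,18,25]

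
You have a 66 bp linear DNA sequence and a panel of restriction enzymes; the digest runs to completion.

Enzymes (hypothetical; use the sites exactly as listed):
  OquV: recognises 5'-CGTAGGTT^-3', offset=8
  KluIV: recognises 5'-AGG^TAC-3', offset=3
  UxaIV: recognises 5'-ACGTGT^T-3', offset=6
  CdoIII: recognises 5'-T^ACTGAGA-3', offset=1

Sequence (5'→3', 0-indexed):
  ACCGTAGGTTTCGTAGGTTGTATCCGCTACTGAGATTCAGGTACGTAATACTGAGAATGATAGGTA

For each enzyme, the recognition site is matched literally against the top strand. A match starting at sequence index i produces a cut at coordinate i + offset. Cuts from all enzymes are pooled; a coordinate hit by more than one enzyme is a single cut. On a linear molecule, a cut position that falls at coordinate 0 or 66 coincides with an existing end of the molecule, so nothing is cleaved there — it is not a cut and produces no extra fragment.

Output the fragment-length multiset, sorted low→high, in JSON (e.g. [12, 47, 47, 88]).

Scan for sites:
  OquV (CGTAGGTT, off=8): starts [2, 11] → cuts [10, 19]
  KluIV (AGGTAC, off=3): starts [38] → cuts [41]
  UxaIV (ACGTGTT, off=6): no sites
  CdoIII (TACTGAGA, off=1): starts [27, 48] → cuts [28, 49]

Pooled cuts: [10, 19, 28, 41, 49]

Fragments:
  [0,10): 10 bp
  [10,19): 9 bp
  [19,28): 9 bp
  [28,41): 13 bp
  [41,49): 8 bp
  [49,66): 17 bp

[8,9,9,10,13,17]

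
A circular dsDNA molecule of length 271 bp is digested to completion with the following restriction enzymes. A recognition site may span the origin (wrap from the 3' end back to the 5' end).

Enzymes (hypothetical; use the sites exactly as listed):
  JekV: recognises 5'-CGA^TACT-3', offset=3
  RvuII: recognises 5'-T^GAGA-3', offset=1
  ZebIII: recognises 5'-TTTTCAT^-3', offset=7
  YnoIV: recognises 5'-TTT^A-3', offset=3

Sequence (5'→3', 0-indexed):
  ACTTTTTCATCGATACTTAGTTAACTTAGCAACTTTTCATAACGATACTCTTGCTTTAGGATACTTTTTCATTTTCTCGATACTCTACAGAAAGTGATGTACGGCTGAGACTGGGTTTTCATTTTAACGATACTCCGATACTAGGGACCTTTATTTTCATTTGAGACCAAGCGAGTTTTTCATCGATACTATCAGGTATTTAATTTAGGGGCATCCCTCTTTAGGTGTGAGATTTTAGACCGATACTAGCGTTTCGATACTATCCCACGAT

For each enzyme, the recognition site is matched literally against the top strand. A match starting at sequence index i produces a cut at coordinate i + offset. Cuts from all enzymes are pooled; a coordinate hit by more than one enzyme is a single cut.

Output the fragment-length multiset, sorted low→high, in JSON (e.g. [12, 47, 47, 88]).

[2,3,3,3,5,5,5,6,7,8,8,8,8,11,12,13,14,14,15,15,16,16,21,26,27]

Scan for sites:
  JekV CGATACT/3: at [10, 42, 77, 127, 135, 183, 240, 254, 267] ⇒ [13, 45, 80, 130, 138, 186, 243, 257, 270]
  RvuII TGAGA/1: at [105, 161, 227] ⇒ [106, 162, 228]
  ZebIII TTTTCAT/7: at [3, 33, 65, 115, 153, 176] ⇒ [10, 40, 72, 122, 160, 183]
  YnoIV TTTA/3: at [54, 122, 149, 198, 203, 219, 233] ⇒ [57, 125, 152, 201, 206, 222, 236]

Pooled cuts: [10, 13, 40, 45, 57, 72, 80, 106, 122, 125, 130, 138, 152, 160, 162, 183, 186, 201, 206, 222, 228, 236, 243, 257, 270]

Fragments:
  10→13: 3 bp
  13→40: 27 bp
  40→45: 5 bp
  45→57: 12 bp
  57→72: 15 bp
  72→80: 8 bp
  80→106: 26 bp
  106→122: 16 bp
  122→125: 3 bp
  125→130: 5 bp
  130→138: 8 bp
  138→152: 14 bp
  152→160: 8 bp
  160→162: 2 bp
  162→183: 21 bp
  183→186: 3 bp
  186→201: 15 bp
  201→206: 5 bp
  206→222: 16 bp
  222→228: 6 bp
  228→236: 8 bp
  236→243: 7 bp
  243→257: 14 bp
  257→270: 13 bp
  270→10 (wrap): 271-270+10 = 11 bp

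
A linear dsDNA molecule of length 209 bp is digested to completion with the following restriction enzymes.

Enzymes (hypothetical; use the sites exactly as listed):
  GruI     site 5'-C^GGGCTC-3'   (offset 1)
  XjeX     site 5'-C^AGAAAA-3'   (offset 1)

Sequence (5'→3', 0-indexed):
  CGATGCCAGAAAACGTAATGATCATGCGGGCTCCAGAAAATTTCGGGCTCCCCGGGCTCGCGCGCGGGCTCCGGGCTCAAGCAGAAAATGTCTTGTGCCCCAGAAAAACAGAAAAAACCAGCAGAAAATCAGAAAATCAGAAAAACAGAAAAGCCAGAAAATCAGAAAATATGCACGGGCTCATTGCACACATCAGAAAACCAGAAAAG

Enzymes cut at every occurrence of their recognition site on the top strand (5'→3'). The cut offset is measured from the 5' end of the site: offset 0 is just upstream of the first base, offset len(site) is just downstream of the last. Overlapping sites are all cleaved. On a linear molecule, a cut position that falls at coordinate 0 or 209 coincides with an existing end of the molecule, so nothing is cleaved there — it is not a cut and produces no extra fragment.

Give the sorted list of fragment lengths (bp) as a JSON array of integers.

[7,7,7,7,8,8,8,8,8,8,9,9,10,10,12,13,13,18,19,20]

Scan for sites:
  GruI (CGGGCTC, off=1): starts [26, 43, 52, 64, 71, 175] → cuts [27, 44, 53, 65, 72, 176]
  XjeX (CAGAAAA, off=1): starts [6, 33, 81, 100, 108, 121, 129, 137, 145, 154, 162, 193, 201] → cuts [7, 34, 82, 101, 109, 122, 130, 138, 146, 155, 163, 194, 202]

Pooled cuts: [7, 27, 34, 44, 53, 65, 72, 82, 101, 109, 122, 130, 138, 146, 155, 163, 176, 194, 202]

Fragments:
  [0,7): 7 bp
  [7,27): 20 bp
  [27,34): 7 bp
  [34,44): 10 bp
  [44,53): 9 bp
  [53,65): 12 bp
  [65,72): 7 bp
  [72,82): 10 bp
  [82,101): 19 bp
  [101,109): 8 bp
  [109,122): 13 bp
  [122,130): 8 bp
  [130,138): 8 bp
  [138,146): 8 bp
  [146,155): 9 bp
  [155,163): 8 bp
  [163,176): 13 bp
  [176,194): 18 bp
  [194,202): 8 bp
  [202,209): 7 bp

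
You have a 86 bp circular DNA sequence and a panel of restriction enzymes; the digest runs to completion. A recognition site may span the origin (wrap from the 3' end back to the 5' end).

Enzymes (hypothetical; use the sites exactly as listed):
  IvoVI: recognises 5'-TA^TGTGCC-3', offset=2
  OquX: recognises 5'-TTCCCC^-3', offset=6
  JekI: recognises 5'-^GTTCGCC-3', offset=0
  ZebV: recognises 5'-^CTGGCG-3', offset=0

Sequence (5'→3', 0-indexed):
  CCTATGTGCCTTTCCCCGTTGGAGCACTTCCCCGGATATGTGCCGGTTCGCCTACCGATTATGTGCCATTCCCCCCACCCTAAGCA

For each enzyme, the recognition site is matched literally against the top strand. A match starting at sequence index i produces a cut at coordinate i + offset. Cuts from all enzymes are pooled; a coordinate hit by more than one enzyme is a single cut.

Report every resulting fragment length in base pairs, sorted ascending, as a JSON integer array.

Site scan:
  IvoVI (TATGTGCC, off=2): starts [2, 36, 59] → cuts [4, 38, 61]
  OquX (TTCCCC, off=6): starts [11, 27, 68] → cuts [17, 33, 74]
  JekI (GTTCGCC, off=0): starts [45] → cuts [45]
  ZebV (CTGGCG, off=0): no sites

Pooled cuts: [4, 17, 33, 38, 45, 61, 74]

Fragments:
  4→17: 13 bp
  17→33: 16 bp
  33→38: 5 bp
  38→45: 7 bp
  45→61: 16 bp
  61→74: 13 bp
  74→4 (wrap): 86-74+4 = 16 bp

[5,7,13,13,16,16,16]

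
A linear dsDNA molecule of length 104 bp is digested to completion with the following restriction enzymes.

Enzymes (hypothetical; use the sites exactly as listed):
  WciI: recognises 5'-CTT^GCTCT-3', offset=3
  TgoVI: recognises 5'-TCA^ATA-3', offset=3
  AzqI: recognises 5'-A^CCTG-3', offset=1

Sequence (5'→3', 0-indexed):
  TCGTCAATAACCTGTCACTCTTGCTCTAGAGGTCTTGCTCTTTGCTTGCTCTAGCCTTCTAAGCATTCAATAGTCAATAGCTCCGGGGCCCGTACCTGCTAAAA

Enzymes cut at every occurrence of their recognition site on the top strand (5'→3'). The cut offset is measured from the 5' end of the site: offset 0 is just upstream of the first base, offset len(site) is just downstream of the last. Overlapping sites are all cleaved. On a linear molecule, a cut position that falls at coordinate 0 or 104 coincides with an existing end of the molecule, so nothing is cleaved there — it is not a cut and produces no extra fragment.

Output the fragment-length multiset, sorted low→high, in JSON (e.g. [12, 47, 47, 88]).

Site scan:
  WciI (CTTGCTCT, off=3): starts [19, 33, 44] → cuts [22, 36, 47]
  TgoVI (TCAATA, off=3): starts [3, 66, 73] → cuts [6, 69, 76]
  AzqI (ACCTG, off=1): starts [9, 93] → cuts [10, 94]

Pooled cuts: [6, 10, 22, 36, 47, 69, 76, 94]

Fragments:
  [0,6): 6 bp
  [6,10): 4 bp
  [10,22): 12 bp
  [22,36): 14 bp
  [36,47): 11 bp
  [47,69): 22 bp
  [69,76): 7 bp
  [76,94): 18 bp
  [94,104): 10 bp

[4,6,7,10,11,12,14,18,22]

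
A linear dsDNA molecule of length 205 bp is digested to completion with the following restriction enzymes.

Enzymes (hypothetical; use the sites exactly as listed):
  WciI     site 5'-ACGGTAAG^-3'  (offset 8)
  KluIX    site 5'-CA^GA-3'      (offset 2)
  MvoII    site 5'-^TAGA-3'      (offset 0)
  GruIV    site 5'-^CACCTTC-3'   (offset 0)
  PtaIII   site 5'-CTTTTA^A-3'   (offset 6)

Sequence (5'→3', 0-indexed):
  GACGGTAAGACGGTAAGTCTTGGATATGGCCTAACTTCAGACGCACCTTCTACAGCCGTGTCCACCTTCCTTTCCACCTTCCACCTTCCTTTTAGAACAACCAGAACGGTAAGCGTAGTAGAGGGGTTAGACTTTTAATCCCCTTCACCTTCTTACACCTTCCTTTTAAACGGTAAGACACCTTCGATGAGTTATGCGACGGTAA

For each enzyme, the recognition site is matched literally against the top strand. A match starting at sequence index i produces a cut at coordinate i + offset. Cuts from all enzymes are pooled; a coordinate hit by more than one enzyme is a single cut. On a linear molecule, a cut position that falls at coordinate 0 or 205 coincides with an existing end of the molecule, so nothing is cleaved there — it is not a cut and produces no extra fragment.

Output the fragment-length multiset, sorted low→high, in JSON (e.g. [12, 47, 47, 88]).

Per-enzyme occurrences:
  WciI ACGGTAAG/8: at [1, 9, 105, 169] ⇒ [9, 17, 113, 177]
  KluIX CAGA/2: at [37, 101] ⇒ [39, 103]
  MvoII TAGA/0: at [92, 118, 127] ⇒ [92, 118, 127]
  GruIV CACCTTC/0: at [43, 62, 74, 81, 145, 155, 178] ⇒ [43, 62, 74, 81, 145, 155, 178]
  PtaIII CTTTTAA/6: at [131, 162] ⇒ [137, 168]

Pooled cuts: [9, 17, 39, 43, 62, 74, 81, 92, 103, 113, 118, 127, 137, 145, 155, 168, 177, 178]

Fragments:
  [0,9): 9 bp
  [9,17): 8 bp
  [17,39): 22 bp
  [39,43): 4 bp
  [43,62): 19 bp
  [62,74): 12 bp
  [74,81): 7 bp
  [81,92): 11 bp
  [92,103): 11 bp
  [103,113): 10 bp
  [113,118): 5 bp
  [118,127): 9 bp
  [127,137): 10 bp
  [137,145): 8 bp
  [145,155): 10 bp
  [155,168): 13 bp
  [168,177): 9 bp
  [177,178): 1 bp
  [178,205): 27 bp

[1,4,5,7,8,8,9,9,9,10,10,10,11,11,12,13,19,22,27]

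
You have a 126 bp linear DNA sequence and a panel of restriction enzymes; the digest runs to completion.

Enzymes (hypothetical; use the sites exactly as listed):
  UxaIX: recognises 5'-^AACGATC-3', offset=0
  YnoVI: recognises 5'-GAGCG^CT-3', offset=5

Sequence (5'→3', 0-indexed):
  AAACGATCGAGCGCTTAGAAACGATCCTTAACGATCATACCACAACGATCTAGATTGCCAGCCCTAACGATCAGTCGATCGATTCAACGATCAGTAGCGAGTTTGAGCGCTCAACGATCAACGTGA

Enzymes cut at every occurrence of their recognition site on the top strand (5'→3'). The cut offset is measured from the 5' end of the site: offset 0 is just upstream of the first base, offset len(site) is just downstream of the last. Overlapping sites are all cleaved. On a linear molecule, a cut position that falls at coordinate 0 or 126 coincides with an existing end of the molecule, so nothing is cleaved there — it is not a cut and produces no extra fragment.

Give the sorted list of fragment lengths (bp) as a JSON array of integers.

[1,3,6,10,12,14,14,20,22,24]

Scan for sites:
  UxaIX AACGATC/0: at [1, 19, 29, 43, 65, 85, 112] ⇒ [1, 19, 29, 43, 65, 85, 112]
  YnoVI GAGCGCT/5: at [8, 104] ⇒ [13, 109]

All cut coordinates (distinct, sorted): [1, 13, 19, 29, 43, 65, 85, 109, 112]

Fragments:
  [0,1): 1 bp
  [1,13): 12 bp
  [13,19): 6 bp
  [19,29): 10 bp
  [29,43): 14 bp
  [43,65): 22 bp
  [65,85): 20 bp
  [85,109): 24 bp
  [109,112): 3 bp
  [112,126): 14 bp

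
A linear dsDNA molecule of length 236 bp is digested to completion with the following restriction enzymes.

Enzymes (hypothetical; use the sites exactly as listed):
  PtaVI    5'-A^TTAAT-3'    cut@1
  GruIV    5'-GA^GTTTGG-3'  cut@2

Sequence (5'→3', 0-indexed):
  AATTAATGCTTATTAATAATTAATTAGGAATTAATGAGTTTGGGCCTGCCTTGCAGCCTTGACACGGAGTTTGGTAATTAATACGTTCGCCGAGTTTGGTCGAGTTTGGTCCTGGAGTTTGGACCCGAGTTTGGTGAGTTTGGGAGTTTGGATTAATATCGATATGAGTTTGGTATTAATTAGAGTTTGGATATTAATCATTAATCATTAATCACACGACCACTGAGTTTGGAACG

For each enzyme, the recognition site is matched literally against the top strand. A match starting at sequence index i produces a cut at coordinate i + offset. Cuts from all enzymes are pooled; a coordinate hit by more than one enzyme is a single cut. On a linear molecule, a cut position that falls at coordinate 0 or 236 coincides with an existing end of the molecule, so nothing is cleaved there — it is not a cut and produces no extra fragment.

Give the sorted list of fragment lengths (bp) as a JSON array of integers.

[2,7,7,7,7,7,8,8,9,9,9,9,10,10,10,11,12,13,15,16,19,31]

Per-enzyme occurrences:
  PtaVI (ATTAAT, off=1): starts [1, 11, 18, 29, 76, 151, 174, 192, 199, 206] → cuts [2, 12, 19, 30, 77, 152, 175, 193, 200, 207]
  GruIV (GAGTTTGG, off=2): starts [35, 66, 91, 101, 114, 126, 135, 143, 165, 182, 224] → cuts [37, 68, 93, 103, 116, 128, 137, 145, 167, 184, 226]

All cut coordinates (distinct, sorted): [2, 12, 19, 30, 37, 68, 77, 93, 103, 116, 128, 137, 145, 152, 167, 175, 184, 193, 200, 207, 226]

Fragments:
  [0,2): 2 bp
  [2,12): 10 bp
  [12,19): 7 bp
  [19,30): 11 bp
  [30,37): 7 bp
  [37,68): 31 bp
  [68,77): 9 bp
  [77,93): 16 bp
  [93,103): 10 bp
  [103,116): 13 bp
  [116,128): 12 bp
  [128,137): 9 bp
  [137,145): 8 bp
  [145,152): 7 bp
  [152,167): 15 bp
  [167,175): 8 bp
  [175,184): 9 bp
  [184,193): 9 bp
  [193,200): 7 bp
  [200,207): 7 bp
  [207,226): 19 bp
  [226,236): 10 bp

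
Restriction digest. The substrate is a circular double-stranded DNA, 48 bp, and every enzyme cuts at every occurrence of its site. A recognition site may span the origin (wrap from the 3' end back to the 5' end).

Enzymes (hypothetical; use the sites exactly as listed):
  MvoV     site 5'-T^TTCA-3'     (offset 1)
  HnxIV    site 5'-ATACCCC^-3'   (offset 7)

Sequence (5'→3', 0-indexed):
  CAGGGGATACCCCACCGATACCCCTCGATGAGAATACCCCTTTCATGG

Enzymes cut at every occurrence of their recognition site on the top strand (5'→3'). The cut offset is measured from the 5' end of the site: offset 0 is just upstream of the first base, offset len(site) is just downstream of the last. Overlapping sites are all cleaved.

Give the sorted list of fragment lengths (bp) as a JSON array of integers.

[1,11,16,20]

Scan for sites:
  MvoV TTTCA/1: at [40] ⇒ [41]
  HnxIV ATACCCC/7: at [6, 17, 33] ⇒ [13, 24, 40]

Pooled cuts: [13, 24, 40, 41]

Fragment lengths:
  13→24: 11 bp
  24→40: 16 bp
  40→41: 1 bp
  41→13 (wrap): 48-41+13 = 20 bp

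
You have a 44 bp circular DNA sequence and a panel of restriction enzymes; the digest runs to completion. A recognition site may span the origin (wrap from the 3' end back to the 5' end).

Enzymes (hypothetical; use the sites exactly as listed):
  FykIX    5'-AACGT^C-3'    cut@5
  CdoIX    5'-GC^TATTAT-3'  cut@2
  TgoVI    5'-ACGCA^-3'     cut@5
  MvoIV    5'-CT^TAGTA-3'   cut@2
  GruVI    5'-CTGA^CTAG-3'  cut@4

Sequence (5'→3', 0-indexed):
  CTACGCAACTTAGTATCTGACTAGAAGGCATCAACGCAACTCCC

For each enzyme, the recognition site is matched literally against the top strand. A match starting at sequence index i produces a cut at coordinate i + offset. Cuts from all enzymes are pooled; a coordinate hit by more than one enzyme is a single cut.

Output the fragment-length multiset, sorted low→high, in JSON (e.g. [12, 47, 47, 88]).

Scan for sites:
  FykIX (AACGTC, off=5): no sites
  CdoIX (GCTATTAT, off=2): no sites
  TgoVI ACGCA/5: at [2, 33] ⇒ [7, 38]
  MvoIV CTTAGTA/2: at [8] ⇒ [10]
  GruVI CTGACTAG/4: at [16] ⇒ [20]

All cut coordinates (distinct, sorted): [7, 10, 20, 38]

Fragments:
  7→10: 3 bp
  10→20: 10 bp
  20→38: 18 bp
  38→7 (wrap): 44-38+7 = 13 bp

[3,10,13,18]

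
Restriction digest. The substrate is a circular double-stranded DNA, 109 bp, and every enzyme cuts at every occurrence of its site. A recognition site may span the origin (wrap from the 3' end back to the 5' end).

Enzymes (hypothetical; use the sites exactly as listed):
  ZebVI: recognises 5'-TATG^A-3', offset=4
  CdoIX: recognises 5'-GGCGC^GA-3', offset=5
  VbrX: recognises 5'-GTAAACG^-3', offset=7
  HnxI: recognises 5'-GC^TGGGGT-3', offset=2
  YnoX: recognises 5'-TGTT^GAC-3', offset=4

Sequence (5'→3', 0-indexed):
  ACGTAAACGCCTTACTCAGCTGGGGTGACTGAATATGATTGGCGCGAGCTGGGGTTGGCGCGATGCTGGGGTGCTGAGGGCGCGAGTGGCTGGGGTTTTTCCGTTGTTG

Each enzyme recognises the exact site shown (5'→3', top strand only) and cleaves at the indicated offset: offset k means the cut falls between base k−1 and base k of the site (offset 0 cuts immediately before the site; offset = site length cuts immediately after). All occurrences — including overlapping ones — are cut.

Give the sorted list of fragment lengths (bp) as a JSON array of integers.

Per-enzyme occurrences:
  ZebVI (TATGA, off=4): starts [33] → cuts [37]
  CdoIX (GGCGCGA, off=5): starts [40, 56, 78] → cuts [45, 61, 83]
  VbrX (GTAAACG, off=7): starts [2] → cuts [9]
  HnxI (GCTGGGGT, off=2): starts [18, 47, 64, 88] → cuts [20, 49, 66, 90]
  YnoX (TGTTGAC, off=4): starts [104] → cuts [108]

Pooled cuts: [9, 20, 37, 45, 49, 61, 66, 83, 90, 108]

Fragments:
  9→20: 11 bp
  20→37: 17 bp
  37→45: 8 bp
  45→49: 4 bp
  49→61: 12 bp
  61→66: 5 bp
  66→83: 17 bp
  83→90: 7 bp
  90→108: 18 bp
  108→9 (wrap): 109-108+9 = 10 bp

[4,5,7,8,10,11,12,17,17,18]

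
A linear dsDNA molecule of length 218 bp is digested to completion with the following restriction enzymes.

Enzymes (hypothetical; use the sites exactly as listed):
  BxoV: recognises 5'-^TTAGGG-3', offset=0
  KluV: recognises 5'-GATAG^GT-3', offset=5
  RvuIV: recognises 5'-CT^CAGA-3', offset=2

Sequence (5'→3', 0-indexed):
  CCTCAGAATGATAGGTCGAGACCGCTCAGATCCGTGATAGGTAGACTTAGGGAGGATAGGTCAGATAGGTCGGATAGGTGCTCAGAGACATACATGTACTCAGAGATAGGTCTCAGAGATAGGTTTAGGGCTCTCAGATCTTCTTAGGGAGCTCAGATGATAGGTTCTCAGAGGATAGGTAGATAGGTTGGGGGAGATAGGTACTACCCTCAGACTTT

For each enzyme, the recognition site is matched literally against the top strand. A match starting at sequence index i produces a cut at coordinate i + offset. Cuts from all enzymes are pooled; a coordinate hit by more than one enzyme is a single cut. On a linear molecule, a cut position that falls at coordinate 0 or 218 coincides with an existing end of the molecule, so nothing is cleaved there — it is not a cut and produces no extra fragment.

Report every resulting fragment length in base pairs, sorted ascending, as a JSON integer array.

Per-enzyme occurrences:
  BxoV TTAGGG/0: at [46, 124, 143] ⇒ [46, 124, 143]
  KluV GATAGGT/5: at [9, 35, 54, 63, 72, 104, 117, 158, 173, 181, 195] ⇒ [14, 40, 59, 68, 77, 109, 122, 163, 178, 186, 200]
  RvuIV CTCAGA/2: at [1, 24, 80, 98, 111, 132, 151, 166, 208] ⇒ [3, 26, 82, 100, 113, 134, 153, 168, 210]

All cut coordinates (distinct, sorted): [3, 14, 26, 40, 46, 59, 68, 77, 82, 100, 109, 113, 122, 124, 134, 143, 153, 163, 168, 178, 186, 200, 210]

Fragment lengths:
  [0,3): 3 bp
  [3,14): 11 bp
  [14,26): 12 bp
  [26,40): 14 bp
  [40,46): 6 bp
  [46,59): 13 bp
  [59,68): 9 bp
  [68,77): 9 bp
  [77,82): 5 bp
  [82,100): 18 bp
  [100,109): 9 bp
  [109,113): 4 bp
  [113,122): 9 bp
  [122,124): 2 bp
  [124,134): 10 bp
  [134,143): 9 bp
  [143,153): 10 bp
  [153,163): 10 bp
  [163,168): 5 bp
  [168,178): 10 bp
  [178,186): 8 bp
  [186,200): 14 bp
  [200,210): 10 bp
  [210,218): 8 bp

[2,3,4,5,5,6,8,8,9,9,9,9,9,10,10,10,10,10,11,12,13,14,14,18]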